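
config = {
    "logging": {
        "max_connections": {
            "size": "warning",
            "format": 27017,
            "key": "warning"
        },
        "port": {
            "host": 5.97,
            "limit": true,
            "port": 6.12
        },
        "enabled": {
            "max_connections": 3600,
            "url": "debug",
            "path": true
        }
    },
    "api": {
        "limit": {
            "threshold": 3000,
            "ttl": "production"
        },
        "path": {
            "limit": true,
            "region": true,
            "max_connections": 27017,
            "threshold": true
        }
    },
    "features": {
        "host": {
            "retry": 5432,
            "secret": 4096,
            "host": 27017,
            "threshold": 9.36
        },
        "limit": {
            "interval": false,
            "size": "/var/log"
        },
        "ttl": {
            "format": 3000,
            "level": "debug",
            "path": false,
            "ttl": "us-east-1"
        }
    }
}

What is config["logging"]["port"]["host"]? 5.97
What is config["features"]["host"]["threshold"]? 9.36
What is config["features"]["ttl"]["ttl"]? "us-east-1"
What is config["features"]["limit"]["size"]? "/var/log"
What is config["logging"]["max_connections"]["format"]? 27017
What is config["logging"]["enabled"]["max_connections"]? 3600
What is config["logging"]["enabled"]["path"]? True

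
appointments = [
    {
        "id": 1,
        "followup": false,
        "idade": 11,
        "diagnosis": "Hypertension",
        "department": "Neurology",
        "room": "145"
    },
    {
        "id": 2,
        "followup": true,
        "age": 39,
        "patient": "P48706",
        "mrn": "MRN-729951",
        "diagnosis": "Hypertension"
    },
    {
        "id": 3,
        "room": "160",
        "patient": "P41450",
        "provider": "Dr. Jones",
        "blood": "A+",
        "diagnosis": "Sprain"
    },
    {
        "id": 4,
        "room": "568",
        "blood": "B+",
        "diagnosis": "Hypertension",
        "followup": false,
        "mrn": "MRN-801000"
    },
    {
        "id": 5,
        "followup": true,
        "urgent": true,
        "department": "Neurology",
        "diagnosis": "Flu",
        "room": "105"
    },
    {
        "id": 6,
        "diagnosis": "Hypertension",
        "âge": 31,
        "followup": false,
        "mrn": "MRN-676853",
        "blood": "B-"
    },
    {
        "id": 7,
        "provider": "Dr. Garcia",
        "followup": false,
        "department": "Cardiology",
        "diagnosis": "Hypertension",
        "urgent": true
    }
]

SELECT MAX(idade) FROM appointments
11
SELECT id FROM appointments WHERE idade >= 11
[1]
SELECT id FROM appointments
[1, 2, 3, 4, 5, 6, 7]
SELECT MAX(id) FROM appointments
7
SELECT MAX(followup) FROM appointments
True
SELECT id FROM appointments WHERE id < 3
[1, 2]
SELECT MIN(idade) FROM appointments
11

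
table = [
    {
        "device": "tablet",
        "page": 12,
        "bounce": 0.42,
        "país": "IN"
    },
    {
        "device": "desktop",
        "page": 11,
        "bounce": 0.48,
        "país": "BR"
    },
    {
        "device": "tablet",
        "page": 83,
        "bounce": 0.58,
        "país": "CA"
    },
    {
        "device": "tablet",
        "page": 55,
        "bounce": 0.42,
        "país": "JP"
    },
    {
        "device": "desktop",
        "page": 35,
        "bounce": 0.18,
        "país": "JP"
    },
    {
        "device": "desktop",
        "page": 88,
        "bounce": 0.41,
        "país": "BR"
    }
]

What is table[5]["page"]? 88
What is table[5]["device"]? "desktop"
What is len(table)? 6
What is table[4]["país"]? "JP"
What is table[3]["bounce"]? 0.42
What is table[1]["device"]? "desktop"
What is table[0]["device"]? "tablet"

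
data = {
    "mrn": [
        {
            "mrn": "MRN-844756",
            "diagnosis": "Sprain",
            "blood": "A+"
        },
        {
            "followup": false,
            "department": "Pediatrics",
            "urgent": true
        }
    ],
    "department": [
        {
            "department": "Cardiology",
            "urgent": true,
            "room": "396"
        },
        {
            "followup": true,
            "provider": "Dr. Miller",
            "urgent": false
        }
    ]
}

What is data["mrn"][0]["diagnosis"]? "Sprain"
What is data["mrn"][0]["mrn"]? "MRN-844756"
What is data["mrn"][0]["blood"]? "A+"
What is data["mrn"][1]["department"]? "Pediatrics"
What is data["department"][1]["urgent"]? False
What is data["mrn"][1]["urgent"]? True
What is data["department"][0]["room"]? "396"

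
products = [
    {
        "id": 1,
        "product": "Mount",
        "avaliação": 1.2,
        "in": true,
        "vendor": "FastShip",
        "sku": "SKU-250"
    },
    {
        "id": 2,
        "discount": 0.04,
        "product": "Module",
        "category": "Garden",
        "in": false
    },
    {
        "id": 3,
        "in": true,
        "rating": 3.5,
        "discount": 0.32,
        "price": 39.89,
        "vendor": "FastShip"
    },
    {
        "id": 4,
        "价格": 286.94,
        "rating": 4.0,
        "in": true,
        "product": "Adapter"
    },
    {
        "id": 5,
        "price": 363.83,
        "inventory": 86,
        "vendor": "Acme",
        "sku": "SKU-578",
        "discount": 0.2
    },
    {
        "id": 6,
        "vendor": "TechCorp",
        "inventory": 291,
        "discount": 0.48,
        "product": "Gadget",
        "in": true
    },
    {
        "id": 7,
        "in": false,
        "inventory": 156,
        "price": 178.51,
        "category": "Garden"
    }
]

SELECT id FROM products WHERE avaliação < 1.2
[]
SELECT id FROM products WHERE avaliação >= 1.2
[1]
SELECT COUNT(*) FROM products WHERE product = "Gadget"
1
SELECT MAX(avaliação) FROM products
1.2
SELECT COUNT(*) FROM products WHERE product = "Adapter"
1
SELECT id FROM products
[1, 2, 3, 4, 5, 6, 7]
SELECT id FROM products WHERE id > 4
[5, 6, 7]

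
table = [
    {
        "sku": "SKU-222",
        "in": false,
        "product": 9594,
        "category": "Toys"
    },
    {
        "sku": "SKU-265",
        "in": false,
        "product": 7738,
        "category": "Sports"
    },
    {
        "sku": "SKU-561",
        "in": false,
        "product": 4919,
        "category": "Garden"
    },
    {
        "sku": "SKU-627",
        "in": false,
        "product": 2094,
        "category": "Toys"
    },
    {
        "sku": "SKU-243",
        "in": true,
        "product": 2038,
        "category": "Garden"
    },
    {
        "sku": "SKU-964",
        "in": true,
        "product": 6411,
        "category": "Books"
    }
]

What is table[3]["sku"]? "SKU-627"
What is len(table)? 6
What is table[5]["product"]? 6411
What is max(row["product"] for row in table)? 9594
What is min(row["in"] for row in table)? False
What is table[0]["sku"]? "SKU-222"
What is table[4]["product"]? 2038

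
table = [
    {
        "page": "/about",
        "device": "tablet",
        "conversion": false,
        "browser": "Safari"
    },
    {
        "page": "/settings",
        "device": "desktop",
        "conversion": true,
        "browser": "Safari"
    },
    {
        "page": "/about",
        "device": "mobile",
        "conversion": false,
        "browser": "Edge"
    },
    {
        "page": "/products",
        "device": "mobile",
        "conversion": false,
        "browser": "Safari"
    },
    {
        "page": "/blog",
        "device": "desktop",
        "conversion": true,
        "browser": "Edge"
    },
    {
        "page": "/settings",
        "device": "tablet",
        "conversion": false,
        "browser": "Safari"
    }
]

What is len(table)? 6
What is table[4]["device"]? "desktop"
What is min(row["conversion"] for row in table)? False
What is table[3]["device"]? "mobile"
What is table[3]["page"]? "/products"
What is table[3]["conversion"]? False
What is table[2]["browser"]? "Edge"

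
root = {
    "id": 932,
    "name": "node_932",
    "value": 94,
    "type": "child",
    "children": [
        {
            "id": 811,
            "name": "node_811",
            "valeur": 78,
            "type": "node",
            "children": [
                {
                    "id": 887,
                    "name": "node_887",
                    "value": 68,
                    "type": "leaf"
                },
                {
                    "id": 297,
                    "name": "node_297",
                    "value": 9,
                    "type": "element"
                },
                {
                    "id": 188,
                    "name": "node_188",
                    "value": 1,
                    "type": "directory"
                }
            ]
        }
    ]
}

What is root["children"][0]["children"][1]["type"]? "element"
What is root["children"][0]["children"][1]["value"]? 9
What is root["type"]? "child"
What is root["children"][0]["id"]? 811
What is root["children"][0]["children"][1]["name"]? "node_297"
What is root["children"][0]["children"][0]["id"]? 887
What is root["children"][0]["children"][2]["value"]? 1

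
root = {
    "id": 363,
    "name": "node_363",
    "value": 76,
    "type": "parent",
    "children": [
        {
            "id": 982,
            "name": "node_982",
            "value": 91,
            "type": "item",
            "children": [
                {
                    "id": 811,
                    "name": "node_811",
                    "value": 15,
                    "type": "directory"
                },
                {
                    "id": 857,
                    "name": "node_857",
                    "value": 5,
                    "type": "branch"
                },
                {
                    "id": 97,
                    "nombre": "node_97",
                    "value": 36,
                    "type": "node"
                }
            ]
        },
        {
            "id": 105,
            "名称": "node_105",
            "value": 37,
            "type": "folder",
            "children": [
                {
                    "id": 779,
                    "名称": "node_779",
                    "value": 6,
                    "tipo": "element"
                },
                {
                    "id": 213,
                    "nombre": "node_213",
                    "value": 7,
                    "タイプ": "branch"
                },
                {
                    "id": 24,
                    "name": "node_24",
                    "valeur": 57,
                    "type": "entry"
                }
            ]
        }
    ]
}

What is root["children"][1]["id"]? 105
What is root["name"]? "node_363"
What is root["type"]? "parent"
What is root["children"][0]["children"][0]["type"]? "directory"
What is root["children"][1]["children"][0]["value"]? 6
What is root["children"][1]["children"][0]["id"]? 779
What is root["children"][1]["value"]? 37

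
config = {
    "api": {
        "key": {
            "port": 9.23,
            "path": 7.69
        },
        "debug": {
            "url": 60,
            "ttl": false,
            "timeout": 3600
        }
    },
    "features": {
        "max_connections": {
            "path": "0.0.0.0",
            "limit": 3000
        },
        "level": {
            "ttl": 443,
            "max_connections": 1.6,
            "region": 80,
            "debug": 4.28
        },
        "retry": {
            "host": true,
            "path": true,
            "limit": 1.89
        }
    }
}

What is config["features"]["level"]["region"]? 80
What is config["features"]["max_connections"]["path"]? "0.0.0.0"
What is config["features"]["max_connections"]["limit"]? 3000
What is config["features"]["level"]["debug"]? 4.28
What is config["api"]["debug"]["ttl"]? False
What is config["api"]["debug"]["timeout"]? 3600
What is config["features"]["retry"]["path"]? True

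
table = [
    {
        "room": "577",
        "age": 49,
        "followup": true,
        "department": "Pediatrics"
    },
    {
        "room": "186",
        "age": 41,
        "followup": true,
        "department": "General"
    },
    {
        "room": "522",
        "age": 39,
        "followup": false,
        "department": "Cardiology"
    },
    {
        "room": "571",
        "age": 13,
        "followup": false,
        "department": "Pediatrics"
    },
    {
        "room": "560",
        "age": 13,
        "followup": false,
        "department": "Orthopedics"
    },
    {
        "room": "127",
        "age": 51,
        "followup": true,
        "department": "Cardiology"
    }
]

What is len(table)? 6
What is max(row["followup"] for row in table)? True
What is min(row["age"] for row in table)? 13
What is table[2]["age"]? 39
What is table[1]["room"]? "186"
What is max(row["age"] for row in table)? 51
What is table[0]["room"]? "577"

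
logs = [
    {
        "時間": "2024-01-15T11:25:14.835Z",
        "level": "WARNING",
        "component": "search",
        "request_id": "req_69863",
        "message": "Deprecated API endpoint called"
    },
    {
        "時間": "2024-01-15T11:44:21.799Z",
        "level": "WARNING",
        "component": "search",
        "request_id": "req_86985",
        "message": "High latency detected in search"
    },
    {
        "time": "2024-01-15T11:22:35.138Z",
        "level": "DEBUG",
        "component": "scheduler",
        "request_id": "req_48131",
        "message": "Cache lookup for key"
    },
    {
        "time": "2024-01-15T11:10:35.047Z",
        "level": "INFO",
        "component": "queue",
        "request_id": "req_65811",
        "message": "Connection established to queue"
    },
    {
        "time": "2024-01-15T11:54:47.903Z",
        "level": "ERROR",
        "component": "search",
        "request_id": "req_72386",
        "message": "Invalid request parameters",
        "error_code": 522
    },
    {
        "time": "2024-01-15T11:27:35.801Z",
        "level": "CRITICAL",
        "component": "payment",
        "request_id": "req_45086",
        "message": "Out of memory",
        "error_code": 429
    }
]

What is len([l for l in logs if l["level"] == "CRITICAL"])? 1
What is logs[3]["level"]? "INFO"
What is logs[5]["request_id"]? "req_45086"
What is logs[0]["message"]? "Deprecated API endpoint called"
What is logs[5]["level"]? "CRITICAL"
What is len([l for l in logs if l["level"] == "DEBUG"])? 1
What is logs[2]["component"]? "scheduler"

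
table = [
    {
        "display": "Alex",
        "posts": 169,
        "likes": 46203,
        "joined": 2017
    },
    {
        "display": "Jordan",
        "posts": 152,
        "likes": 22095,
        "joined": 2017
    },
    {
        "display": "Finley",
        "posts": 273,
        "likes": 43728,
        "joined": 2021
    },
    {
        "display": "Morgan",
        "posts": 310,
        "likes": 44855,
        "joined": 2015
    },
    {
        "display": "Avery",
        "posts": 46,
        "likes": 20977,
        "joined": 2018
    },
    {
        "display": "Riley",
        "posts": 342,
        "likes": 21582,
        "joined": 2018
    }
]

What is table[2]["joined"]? 2021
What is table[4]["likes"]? 20977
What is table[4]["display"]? "Avery"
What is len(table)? 6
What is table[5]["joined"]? 2018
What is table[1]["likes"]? 22095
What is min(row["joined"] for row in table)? 2015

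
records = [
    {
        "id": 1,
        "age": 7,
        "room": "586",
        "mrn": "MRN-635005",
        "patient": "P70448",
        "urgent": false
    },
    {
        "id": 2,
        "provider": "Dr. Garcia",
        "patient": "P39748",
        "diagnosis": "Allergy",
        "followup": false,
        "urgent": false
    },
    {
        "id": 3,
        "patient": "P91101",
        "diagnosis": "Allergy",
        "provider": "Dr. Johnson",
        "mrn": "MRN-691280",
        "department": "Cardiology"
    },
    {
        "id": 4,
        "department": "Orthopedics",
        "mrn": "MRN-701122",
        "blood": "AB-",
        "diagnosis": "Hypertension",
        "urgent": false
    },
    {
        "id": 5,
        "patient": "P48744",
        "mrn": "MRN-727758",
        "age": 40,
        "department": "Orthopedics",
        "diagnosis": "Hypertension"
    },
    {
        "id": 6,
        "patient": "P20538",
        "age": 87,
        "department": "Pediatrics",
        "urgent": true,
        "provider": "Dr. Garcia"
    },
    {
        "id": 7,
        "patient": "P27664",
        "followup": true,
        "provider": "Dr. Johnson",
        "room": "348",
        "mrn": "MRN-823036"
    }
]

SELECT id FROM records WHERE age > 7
[5, 6]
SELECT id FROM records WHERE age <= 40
[1, 5]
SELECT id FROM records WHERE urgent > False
[6]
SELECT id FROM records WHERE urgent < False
[]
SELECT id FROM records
[1, 2, 3, 4, 5, 6, 7]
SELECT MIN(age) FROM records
7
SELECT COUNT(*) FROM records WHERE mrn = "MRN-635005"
1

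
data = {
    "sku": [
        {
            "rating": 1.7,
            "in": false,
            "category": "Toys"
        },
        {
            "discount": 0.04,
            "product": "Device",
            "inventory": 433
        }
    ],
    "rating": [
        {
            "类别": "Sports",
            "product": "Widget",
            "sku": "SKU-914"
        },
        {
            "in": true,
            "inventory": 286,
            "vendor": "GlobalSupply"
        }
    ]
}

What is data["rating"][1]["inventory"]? 286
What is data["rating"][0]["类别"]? "Sports"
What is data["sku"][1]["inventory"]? 433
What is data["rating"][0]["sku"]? "SKU-914"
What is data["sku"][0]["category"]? "Toys"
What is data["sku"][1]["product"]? "Device"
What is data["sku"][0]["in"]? False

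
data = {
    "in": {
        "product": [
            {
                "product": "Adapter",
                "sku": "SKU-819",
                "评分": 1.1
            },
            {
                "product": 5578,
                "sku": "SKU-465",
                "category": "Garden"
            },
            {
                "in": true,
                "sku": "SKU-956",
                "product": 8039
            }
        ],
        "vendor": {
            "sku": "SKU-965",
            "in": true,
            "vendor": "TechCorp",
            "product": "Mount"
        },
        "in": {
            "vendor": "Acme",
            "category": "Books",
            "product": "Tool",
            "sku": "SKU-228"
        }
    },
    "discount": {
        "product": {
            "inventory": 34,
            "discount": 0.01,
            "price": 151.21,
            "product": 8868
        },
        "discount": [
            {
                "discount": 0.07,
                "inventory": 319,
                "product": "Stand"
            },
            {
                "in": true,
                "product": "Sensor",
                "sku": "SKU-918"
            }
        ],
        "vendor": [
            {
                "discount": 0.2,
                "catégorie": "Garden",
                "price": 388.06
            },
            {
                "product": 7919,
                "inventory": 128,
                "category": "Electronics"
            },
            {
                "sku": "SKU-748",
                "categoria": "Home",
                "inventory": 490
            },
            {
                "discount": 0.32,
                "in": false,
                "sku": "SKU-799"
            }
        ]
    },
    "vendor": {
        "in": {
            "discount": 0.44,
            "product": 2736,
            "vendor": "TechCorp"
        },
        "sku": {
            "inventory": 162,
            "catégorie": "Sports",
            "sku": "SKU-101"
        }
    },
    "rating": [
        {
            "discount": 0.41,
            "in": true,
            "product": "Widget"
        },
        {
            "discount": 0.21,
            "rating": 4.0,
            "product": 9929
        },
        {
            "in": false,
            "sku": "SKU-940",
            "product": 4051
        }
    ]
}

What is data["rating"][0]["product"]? "Widget"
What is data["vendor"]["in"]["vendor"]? "TechCorp"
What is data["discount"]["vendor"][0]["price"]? 388.06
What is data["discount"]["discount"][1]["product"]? "Sensor"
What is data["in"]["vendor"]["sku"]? "SKU-965"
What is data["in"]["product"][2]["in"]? True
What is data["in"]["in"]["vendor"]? "Acme"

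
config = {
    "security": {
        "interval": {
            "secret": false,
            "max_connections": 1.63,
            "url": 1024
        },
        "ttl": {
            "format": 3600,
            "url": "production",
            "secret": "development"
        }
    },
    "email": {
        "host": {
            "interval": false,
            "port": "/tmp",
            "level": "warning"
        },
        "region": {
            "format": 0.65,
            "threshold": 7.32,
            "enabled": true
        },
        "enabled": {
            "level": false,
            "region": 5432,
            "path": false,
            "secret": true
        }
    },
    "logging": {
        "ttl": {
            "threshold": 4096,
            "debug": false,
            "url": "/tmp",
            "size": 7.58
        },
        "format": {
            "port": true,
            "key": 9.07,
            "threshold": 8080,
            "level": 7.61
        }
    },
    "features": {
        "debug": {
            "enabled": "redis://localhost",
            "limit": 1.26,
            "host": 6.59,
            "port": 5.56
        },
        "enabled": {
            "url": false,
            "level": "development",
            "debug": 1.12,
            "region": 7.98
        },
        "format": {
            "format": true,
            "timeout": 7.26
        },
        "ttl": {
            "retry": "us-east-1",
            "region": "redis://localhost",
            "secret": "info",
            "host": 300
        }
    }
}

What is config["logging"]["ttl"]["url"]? "/tmp"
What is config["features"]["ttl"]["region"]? "redis://localhost"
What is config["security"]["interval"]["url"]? 1024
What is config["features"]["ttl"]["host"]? 300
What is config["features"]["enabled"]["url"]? False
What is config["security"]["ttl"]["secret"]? "development"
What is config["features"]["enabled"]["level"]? "development"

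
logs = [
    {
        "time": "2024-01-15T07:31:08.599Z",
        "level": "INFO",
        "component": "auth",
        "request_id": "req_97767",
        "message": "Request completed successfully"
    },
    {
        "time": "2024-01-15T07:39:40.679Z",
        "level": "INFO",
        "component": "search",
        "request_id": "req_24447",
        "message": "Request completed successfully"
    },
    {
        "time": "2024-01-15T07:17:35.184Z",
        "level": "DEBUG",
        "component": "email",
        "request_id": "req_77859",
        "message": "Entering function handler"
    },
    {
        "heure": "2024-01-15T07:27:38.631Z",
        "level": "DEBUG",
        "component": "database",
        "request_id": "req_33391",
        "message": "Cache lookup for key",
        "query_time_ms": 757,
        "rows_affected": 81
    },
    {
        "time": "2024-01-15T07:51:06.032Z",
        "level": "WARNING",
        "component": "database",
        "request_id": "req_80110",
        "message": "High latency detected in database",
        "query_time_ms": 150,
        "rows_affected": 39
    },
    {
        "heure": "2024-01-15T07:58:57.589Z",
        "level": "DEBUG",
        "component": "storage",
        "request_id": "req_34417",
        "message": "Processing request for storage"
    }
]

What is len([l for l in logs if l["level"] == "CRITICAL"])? 0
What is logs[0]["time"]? "2024-01-15T07:31:08.599Z"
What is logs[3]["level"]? "DEBUG"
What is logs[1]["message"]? "Request completed successfully"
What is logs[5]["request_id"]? "req_34417"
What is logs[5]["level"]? "DEBUG"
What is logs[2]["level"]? "DEBUG"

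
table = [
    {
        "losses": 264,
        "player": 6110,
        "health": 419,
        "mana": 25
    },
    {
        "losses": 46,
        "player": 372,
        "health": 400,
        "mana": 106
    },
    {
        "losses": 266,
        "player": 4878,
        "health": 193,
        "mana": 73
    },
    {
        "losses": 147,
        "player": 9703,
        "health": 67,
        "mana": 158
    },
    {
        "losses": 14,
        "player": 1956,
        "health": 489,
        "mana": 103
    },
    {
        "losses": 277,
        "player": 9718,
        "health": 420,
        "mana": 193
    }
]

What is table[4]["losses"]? 14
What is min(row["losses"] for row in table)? 14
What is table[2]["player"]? 4878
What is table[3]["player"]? 9703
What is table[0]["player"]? 6110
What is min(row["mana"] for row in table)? 25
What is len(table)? 6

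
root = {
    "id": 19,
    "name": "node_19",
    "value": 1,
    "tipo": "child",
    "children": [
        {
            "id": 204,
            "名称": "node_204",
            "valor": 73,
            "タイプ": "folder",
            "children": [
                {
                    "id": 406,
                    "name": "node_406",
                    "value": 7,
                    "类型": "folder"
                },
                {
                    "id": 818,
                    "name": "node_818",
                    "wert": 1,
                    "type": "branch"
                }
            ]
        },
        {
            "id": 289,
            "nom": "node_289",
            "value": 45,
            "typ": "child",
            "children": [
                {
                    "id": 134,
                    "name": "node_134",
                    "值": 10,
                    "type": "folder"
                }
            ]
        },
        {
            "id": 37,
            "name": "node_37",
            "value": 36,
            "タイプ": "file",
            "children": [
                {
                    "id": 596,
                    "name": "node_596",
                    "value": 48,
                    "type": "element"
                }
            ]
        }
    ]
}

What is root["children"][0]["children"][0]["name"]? "node_406"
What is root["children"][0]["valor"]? 73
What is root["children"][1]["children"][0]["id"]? 134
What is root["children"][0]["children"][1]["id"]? 818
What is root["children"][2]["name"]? "node_37"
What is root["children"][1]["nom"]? "node_289"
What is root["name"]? "node_19"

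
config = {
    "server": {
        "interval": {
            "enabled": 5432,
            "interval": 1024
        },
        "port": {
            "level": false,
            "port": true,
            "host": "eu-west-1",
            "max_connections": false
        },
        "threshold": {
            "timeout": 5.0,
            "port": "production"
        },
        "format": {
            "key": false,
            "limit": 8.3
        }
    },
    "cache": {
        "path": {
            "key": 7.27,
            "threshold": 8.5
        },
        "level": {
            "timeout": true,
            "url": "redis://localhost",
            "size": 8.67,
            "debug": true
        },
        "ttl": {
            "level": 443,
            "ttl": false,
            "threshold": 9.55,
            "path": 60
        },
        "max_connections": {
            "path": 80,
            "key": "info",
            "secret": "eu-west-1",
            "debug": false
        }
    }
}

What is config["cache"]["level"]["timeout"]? True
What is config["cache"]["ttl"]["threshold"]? 9.55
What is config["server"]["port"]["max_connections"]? False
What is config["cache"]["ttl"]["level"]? 443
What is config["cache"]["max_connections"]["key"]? "info"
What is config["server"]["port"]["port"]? True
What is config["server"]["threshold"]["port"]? "production"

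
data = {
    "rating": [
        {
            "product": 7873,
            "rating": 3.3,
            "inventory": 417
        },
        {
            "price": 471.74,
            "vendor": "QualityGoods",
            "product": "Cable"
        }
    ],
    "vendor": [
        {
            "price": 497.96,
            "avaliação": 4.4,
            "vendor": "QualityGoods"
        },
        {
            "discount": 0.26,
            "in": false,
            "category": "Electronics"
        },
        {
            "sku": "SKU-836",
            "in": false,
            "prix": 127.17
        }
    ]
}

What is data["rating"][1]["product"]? "Cable"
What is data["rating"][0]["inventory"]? 417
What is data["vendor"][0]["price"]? 497.96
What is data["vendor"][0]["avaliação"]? 4.4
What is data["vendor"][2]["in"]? False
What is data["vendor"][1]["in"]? False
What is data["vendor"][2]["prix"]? 127.17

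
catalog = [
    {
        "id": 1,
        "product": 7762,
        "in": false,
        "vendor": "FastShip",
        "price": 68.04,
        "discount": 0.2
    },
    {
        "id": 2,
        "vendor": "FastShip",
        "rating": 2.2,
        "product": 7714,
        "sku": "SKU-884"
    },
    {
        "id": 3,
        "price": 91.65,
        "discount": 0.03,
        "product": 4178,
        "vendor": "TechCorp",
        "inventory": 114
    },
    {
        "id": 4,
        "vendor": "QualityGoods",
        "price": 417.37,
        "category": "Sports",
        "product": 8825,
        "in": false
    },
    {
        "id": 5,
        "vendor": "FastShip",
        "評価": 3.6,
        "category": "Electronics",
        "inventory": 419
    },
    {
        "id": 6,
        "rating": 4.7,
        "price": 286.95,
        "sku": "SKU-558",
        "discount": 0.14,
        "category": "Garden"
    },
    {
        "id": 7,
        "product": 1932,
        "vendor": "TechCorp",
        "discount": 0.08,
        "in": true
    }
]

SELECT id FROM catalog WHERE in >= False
[1, 4, 7]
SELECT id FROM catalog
[1, 2, 3, 4, 5, 6, 7]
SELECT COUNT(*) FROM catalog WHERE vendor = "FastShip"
3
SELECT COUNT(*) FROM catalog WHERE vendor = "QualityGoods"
1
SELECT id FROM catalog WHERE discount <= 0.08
[3, 7]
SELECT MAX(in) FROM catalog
True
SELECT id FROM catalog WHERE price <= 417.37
[1, 3, 4, 6]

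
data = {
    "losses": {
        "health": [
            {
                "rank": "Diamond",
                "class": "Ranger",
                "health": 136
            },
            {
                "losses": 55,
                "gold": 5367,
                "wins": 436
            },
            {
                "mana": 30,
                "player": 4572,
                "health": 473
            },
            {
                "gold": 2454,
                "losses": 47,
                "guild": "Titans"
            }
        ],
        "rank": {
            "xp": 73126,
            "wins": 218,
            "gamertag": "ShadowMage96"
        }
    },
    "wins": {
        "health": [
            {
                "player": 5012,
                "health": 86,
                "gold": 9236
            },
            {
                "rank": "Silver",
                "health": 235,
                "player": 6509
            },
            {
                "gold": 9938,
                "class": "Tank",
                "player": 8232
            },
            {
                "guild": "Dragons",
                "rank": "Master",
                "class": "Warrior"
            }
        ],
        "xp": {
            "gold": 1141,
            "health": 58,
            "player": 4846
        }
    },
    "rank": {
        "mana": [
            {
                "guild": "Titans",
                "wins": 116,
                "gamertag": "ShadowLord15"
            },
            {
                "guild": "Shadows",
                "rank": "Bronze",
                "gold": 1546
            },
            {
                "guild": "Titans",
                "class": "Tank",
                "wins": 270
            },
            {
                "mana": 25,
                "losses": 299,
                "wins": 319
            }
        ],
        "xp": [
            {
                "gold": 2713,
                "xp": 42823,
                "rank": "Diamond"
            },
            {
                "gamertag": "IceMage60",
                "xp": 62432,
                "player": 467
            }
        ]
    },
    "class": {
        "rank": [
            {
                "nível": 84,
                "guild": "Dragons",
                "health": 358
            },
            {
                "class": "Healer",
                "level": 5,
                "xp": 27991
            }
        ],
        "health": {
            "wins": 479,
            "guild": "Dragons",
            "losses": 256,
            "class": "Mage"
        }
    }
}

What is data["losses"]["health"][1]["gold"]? 5367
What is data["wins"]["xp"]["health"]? 58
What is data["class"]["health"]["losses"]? 256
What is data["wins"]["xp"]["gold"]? 1141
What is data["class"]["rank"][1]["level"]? 5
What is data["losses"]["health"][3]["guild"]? "Titans"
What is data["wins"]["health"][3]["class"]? "Warrior"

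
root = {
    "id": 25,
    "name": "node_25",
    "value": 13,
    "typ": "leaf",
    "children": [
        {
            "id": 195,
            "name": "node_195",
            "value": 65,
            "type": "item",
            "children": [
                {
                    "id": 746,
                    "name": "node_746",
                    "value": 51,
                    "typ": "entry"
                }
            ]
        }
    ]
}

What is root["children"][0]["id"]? 195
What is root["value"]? 13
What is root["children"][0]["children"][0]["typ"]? "entry"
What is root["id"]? 25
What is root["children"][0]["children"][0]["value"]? 51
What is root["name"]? "node_25"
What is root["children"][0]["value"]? 65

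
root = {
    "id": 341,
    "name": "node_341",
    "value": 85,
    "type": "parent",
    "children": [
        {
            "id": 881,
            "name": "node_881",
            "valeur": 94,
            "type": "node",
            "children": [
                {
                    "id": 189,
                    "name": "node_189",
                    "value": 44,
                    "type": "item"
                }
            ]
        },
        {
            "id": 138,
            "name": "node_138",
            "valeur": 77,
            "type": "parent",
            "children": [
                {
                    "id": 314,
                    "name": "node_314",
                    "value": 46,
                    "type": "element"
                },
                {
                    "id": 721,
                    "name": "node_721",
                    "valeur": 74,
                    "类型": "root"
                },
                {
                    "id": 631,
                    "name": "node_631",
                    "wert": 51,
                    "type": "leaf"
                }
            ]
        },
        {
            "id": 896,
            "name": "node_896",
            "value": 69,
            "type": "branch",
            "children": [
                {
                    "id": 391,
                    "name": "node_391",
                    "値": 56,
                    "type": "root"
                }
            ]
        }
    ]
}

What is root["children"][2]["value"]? 69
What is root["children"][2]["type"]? "branch"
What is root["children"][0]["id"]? 881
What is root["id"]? 341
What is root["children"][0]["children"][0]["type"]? "item"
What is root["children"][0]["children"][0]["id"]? 189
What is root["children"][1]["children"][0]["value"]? 46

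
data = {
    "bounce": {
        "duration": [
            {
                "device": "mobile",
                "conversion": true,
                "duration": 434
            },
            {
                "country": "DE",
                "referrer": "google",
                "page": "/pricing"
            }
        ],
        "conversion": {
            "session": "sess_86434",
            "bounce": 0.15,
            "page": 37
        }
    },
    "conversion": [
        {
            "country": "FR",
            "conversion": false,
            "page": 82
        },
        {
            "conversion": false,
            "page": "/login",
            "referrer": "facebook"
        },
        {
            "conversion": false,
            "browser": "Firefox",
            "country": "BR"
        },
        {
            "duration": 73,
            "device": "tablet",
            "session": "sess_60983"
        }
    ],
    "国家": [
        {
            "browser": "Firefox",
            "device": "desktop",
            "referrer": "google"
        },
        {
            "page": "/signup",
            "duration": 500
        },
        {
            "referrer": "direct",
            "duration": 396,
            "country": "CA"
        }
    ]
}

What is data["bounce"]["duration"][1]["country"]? "DE"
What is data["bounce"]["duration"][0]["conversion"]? True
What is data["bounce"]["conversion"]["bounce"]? 0.15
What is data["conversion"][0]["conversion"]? False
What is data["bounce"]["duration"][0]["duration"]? 434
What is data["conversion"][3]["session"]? "sess_60983"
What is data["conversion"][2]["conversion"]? False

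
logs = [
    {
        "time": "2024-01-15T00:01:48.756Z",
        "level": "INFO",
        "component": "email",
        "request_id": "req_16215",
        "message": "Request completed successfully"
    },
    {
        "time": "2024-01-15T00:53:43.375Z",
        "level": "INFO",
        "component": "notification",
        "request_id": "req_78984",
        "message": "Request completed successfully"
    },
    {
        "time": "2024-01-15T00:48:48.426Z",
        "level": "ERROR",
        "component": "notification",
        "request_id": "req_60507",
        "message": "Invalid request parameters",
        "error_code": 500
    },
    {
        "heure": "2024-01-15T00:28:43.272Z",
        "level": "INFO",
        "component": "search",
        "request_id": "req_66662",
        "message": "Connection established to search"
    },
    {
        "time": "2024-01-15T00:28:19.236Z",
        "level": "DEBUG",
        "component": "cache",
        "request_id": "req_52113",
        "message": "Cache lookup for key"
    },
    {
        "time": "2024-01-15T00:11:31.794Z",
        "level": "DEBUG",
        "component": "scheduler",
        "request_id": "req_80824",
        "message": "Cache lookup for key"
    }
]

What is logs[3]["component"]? "search"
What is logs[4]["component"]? "cache"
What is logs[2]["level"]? "ERROR"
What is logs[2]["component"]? "notification"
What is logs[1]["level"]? "INFO"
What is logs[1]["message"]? "Request completed successfully"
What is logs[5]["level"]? "DEBUG"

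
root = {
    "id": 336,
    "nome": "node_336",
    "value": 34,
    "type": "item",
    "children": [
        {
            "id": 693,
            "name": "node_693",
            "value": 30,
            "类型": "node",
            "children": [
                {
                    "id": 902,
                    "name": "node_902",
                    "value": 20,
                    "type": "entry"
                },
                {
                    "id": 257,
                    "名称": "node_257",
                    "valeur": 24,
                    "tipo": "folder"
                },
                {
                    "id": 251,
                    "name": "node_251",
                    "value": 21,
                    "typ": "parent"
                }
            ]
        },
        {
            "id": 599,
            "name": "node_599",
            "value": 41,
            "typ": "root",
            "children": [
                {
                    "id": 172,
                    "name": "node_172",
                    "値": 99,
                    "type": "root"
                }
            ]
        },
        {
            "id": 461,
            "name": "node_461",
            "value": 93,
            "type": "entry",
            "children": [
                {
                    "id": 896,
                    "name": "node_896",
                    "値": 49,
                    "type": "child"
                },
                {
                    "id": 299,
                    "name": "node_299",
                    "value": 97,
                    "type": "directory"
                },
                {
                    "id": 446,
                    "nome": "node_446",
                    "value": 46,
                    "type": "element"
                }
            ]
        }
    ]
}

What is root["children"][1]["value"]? 41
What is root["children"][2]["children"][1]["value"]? 97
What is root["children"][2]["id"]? 461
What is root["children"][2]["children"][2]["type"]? "element"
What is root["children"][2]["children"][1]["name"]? "node_299"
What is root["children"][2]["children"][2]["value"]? 46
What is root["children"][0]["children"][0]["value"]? 20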